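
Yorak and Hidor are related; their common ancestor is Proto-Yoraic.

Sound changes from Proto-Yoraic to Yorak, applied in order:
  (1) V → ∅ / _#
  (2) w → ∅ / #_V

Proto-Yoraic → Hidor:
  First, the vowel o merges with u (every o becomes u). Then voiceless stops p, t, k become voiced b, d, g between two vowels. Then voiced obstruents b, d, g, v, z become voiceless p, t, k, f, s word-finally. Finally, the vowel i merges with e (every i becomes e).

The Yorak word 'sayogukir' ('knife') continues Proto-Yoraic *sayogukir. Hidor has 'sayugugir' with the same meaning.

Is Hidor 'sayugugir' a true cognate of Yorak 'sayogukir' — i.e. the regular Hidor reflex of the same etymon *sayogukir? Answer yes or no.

no

Derive the expected Hidor reflex of *sayogukir:
Hidor: *sayogukir > sayugukir > sayugugir > sayuguger  (by vowel merger, intervocalic voicing, vowel merger)
The regular Hidor reflex would be 'sayuguger', but the attested form is 'sayugugir'. The correspondence is irregular, so they are not cognates (the Hidor form has a different source).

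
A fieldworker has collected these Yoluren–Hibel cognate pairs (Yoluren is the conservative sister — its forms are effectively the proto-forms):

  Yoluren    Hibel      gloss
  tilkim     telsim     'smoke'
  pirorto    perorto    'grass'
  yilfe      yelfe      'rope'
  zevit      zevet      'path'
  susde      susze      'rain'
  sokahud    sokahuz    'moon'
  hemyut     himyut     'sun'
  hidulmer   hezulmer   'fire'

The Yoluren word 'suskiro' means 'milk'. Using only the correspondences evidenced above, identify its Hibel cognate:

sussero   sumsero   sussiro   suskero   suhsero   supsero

tilkim ~ telsim — Yoluren k corresponds to Hibel s after a consonant, before a front vowel.
pirorto ~ perorto — Yoluren i corresponds to Hibel e after a consonant, before r.
Applying these to Yoluren 'suskiro':
  suskiro → sussiro   (k→s after a consonant, before a front vowel)
  sussiro → sussero   (i→e after a consonant, before r)
So the Hibel cognate is 'sussero'.

sussero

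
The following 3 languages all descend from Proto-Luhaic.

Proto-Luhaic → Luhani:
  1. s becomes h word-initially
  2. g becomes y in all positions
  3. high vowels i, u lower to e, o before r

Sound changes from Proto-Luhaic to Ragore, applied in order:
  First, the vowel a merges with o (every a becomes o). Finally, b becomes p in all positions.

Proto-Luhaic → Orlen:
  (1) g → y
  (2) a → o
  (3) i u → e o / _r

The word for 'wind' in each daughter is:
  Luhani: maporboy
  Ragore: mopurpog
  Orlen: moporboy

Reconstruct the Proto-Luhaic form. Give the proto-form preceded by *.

Position 8: Luhani has y, Ragore has g, Orlen has y. Ragore preserves g here (none of its changes turn any other segment into g), so the proto-segment is *g.
Position 6: Luhani has b, Ragore has p, Orlen has b. Luhani preserves b here (none of its changes turn any other segment into b), so the proto-segment is *b.
This points to *mapurbog. Verify forward in each daughter:
Luhani: start from *mapurbog.
  rule 1: no change — mapurbog
  rule 2 (unconditioned shift): mapurbog → mapurboy
  rule 3 (pre-rhotic lowering): mapurboy → maporboy
  ⇒ Luhani maporboy
Ragore: *mapurbog > mopurbog > mopurpog  (by vowel merger, unconditioned shift)
Orlen: *mapurbog
  mapurbog → mapurboy   [unconditioned shift]
  mapurboy → mopurboy   [vowel merger]
  mopurboy → moporboy   [pre-rhotic lowering]
  giving Orlen moporboy.
Only *mapurbog yields all of Luhani maporboy, Ragore mopurpog, Orlen moporboy.

*mapurbog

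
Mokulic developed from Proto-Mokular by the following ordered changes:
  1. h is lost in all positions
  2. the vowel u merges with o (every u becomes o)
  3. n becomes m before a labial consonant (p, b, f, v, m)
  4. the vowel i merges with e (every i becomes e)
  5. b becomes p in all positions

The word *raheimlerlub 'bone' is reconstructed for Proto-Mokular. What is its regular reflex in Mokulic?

Mokulic: start from *raheimlerlub.
  rule 1 (h-loss): raheimlerlub → raeimlerlub
  rule 2 (vowel merger): raeimlerlub → raeimlerlob
  rule 3: no change — raeimlerlob
  rule 4 (vowel merger): raeimlerlob → raeemlerlob
  rule 5 (unconditioned shift): raeemlerlob → raeemlerlop
  ⇒ Mokulic raeemlerlop

raeemlerlop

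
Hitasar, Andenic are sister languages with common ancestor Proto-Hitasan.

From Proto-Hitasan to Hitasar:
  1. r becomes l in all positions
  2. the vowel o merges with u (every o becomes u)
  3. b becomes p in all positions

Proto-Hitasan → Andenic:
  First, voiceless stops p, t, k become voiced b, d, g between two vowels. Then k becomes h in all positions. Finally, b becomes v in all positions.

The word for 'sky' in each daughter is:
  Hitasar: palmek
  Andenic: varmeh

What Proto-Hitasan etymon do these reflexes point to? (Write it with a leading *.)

*barmek

Position 6: Hitasar has k, Andenic has h. Hitasar preserves k here (none of its changes turn any other segment into k), so the proto-segment is *k.
Position 1: Hitasar has p, Andenic has v. Taking the neighbouring segments as reconstructed: Hitasar p could go back to *p or *b; Andenic v could go back to *b or *v — the one source consistent with every daughter is *b.
Position 3: Hitasar has l, Andenic has r. Andenic preserves r here (none of its changes turn any other segment into r), so the proto-segment is *r.
Continuing position by position gives *barmek; check it forward:
Hitasar: start from *barmek.
  rule 1 (unconditioned shift): barmek → balmek
  rule 2: no change — balmek
  rule 3 (unconditioned shift): balmek → palmek
  ⇒ Hitasar palmek
Andenic: start from *barmek.
  rule 1: no change — barmek
  rule 2 (unconditioned shift): barmek → barmeh
  rule 3 (unconditioned shift): barmeh → varmeh
  ⇒ Andenic varmeh
Only *barmek yields all of Hitasar palmek, Andenic varmeh.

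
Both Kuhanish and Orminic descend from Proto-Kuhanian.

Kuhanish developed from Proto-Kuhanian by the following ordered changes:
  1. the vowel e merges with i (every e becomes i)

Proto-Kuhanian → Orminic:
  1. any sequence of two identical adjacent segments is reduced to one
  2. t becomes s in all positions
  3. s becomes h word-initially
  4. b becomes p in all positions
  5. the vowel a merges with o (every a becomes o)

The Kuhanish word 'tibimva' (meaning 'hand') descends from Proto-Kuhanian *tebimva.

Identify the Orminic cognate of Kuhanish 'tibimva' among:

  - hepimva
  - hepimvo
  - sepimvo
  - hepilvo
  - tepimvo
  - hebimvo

hepimvo

Orminic: *tebimva
  tebimva (rule 1 does not apply)
  tebimva → sebimva   [unconditioned shift]
  sebimva → hebimva   [debuccalisation]
  hebimva → hepimva   [unconditioned shift]
  hepimva → hepimvo   [vowel merger]
  giving Orminic hepimvo.
Only 'hepimvo' matches the regular Orminic development of *tebimva.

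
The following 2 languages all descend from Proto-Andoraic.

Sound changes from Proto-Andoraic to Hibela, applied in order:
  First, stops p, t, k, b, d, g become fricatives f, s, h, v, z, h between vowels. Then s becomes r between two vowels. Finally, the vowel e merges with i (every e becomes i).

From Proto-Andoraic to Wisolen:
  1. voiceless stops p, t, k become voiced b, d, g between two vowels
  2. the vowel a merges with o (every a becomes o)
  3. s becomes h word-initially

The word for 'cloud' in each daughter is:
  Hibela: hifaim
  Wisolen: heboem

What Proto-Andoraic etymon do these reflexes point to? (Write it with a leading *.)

Position 5: Hibela has i, Wisolen has e. Wisolen preserves e here (none of its changes turn any other segment into e), so the proto-segment is *e.
Position 3: Hibela has f, Wisolen has b. Taking the neighbouring segments as reconstructed: Hibela f could go back to *p or *f; Wisolen b could go back to *p or *b — the one source consistent with every daughter is *p.
This points to *hepaem. Verify forward in each daughter:
Hibela: *hepaem
  hepaem → hefaem   [intervocalic lenition]
  hefaem (rule 2 does not apply)
  hefaem → hifaim   [vowel merger]
  giving Hibela hifaim.
Wisolen: start from *hepaem.
  rule 1 (intervocalic voicing): hepaem → hebaem
  rule 2 (vowel merger): hebaem → heboem
  rule 3: no change — heboem
  ⇒ Wisolen heboem
Only *hepaem yields all of Hibela hifaim, Wisolen heboem.

*hepaem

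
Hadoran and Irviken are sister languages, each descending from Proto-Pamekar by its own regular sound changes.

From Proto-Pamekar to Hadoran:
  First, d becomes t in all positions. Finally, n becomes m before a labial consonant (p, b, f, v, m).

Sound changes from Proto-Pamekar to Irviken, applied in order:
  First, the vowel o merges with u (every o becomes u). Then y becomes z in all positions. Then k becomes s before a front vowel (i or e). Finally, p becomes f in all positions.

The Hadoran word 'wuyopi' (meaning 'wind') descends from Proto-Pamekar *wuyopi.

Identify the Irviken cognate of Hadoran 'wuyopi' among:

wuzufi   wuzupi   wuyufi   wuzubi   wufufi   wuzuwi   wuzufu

wuzufi

Irviken: *wuyopi > wuyupi > wuzupi > wuzufi  (by vowel merger, unconditioned shift, unconditioned shift)
Among the options, 'wuzufi' alone shows every Irviken change applied in order.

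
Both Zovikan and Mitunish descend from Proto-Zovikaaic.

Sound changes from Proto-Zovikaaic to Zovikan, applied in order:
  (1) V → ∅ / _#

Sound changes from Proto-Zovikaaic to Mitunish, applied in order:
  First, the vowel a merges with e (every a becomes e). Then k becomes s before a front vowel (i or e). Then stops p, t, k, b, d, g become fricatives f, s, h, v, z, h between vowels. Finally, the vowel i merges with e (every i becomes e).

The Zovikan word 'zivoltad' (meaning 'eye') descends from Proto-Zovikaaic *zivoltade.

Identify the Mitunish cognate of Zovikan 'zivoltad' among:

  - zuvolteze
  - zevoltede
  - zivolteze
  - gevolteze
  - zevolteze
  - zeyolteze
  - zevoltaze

Mitunish: *zivoltade
  zivoltade → zivoltede   [vowel merger]
  zivoltede (rule 2 does not apply)
  zivoltede → zivolteze   [intervocalic lenition]
  zivolteze → zevolteze   [vowel merger]
  giving Mitunish zevolteze.
Among the options, 'zevolteze' alone shows every Mitunish change applied in order.

zevolteze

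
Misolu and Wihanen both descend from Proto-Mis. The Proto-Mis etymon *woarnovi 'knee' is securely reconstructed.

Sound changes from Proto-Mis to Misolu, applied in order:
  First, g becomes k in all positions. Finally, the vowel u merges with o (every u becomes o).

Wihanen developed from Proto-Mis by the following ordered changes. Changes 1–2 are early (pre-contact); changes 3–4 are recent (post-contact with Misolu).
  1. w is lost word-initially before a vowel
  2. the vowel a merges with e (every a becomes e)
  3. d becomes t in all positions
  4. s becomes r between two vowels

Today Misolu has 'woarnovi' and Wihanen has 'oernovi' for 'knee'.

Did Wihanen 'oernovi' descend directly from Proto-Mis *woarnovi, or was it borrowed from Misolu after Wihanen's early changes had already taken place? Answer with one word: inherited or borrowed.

inherited

If inherited, *woarnovi would pass through all of Wihanen's changes:
Wihanen: *woarnovi > oarnovi > oernovi  (by glide loss, vowel merger)
If borrowed from Misolu 'woarnovi' after the early changes, it would undergo only the recent ones:
  rule 3 (unconditioned shift): no change (woarnovi)
  rule 4 (rhotacism): no change (woarnovi)
  ⇒ as a loan: woarnovi
Wihanen 'oernovi' matches the inherited outcome exactly, so it is an inherited cognate, not a loan.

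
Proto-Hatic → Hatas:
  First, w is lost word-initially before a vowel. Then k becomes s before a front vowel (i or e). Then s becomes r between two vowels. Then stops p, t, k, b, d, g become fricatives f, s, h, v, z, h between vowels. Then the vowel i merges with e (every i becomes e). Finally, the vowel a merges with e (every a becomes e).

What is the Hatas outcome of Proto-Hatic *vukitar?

vureser

Hatas: *vukitar > vusitar > vuritar > vurisar > vuresar > vureser  (by palatalisation, rhotacism, intervocalic lenition, vowel merger, vowel merger)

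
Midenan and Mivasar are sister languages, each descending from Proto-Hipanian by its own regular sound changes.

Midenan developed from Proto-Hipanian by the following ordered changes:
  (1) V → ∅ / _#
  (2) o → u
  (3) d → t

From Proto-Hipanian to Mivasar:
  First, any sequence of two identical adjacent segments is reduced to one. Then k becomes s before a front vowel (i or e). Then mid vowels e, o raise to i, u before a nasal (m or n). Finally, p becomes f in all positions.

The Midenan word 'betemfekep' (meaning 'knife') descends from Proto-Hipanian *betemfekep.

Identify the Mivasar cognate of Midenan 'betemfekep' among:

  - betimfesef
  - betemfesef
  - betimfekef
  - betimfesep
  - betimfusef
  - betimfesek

betimfesef

Mivasar: *betemfekep
  betemfekep (rule 1 does not apply)
  betemfekep → betemfesep   [palatalisation]
  betemfesep → betimfesep   [pre-nasal raising]
  betimfesep → betimfesef   [unconditioned shift]
  giving Mivasar betimfesef.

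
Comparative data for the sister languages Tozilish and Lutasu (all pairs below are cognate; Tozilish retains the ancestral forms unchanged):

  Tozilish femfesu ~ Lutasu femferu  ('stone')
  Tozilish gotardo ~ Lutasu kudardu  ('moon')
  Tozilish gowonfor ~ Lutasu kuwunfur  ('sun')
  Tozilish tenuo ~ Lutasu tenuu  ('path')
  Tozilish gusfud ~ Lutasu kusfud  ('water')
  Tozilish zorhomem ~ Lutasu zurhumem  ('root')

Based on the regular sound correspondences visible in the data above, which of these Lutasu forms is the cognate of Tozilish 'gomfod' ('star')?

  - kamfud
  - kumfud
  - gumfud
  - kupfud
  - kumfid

gotardo ~ kudardu, gowonfor ~ kuwunfur — Tozilish g corresponds to Lutasu k word-initially before a back vowel.
zorhomem ~ zurhumem — Tozilish o corresponds to Lutasu u after a consonant, before a nasal.
gotardo ~ kudardu, gowonfor ~ kuwunfur — Tozilish o corresponds to Lutasu u after a consonant, before a consonant other than r, m, n, p, b, f, v.
Applying these to Tozilish 'gomfod':
  gomfod → komfod   (g→k word-initially before a back vowel)
  komfod → kumfod   (o→u after a consonant, before a nasal)
  kumfod → kumfud   (o→u after a consonant, before a consonant other than r, m, n, p, b, f, v)
So the Lutasu cognate is 'kumfud'.

kumfud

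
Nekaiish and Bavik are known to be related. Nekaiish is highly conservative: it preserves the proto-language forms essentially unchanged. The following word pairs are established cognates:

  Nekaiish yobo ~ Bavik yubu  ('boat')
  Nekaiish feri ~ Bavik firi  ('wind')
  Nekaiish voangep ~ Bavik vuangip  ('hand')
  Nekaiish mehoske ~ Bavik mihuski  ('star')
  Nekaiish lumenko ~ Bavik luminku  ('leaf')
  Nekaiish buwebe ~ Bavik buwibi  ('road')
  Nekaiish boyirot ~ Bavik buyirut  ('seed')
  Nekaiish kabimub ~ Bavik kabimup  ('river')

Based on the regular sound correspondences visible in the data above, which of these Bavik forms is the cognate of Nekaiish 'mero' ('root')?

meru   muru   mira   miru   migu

feri ~ firi — Nekaiish e corresponds to Bavik i after a consonant, before r.
yobo ~ yubu, lumenko ~ luminku — Nekaiish o corresponds to Bavik u word-finally.
Applying these to Nekaiish 'mero':
  mero → miro   (e→i after a consonant, before r)
  miro → miru   (o→u word-finally)
So the Bavik cognate is 'miru'.

miru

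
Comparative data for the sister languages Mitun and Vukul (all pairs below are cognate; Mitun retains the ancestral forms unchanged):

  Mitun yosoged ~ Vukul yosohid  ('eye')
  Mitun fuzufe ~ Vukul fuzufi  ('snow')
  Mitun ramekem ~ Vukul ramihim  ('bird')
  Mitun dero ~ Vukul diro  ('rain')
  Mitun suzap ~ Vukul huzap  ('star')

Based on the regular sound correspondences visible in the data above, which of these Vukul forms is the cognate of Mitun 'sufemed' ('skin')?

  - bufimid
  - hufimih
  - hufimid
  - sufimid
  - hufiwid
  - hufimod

hufimid

suzap ~ huzap — Mitun s corresponds to Vukul h word-initially before a back vowel.
ramekem ~ ramihim — Mitun e corresponds to Vukul i after a consonant, before a nasal.
yosoged ~ yosohid, ramekem ~ ramihim — Mitun e corresponds to Vukul i after a consonant, before a consonant other than r, m, n, p, b, f, v.
Applying these to Mitun 'sufemed':
  sufemed → hufemed   (s→h word-initially before a back vowel)
  hufemed → hufimed   (e→i after a consonant, before a nasal)
  hufimed → hufimid   (e→i after a consonant, before a consonant other than r, m, n, p, b, f, v)
So the Vukul cognate is 'hufimid'.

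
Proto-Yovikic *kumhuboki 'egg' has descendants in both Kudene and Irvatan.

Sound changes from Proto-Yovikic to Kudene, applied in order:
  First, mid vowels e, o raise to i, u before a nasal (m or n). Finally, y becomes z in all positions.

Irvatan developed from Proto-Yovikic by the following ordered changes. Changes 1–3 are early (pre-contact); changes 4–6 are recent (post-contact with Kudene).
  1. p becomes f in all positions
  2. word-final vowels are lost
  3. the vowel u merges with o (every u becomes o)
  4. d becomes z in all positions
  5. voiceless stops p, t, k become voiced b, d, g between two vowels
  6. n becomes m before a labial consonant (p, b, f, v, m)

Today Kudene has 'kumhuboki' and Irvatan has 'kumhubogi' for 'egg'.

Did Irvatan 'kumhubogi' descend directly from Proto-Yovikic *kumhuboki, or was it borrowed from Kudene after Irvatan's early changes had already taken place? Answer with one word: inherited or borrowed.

borrowed

If inherited, *kumhuboki would pass through all of Irvatan's changes:
Irvatan: *kumhuboki
  kumhuboki (rule 1 does not apply)
  kumhuboki → kumhubok   [apocope]
  kumhubok → komhobok   [vowel merger]
  komhobok (rule 4 does not apply)
  komhobok (rule 5 does not apply)
  komhobok (rule 6 does not apply)
  giving Irvatan komhobok.
If borrowed from Kudene 'kumhuboki' after the early changes, it would undergo only the recent ones:
  rule 4 (unconditioned shift): no change (kumhuboki)
  rule 5 (intervocalic voicing): kumhuboki → kumhubogi
  rule 6 (nasal place assimilation): no change (kumhubogi)
  ⇒ as a loan: kumhubogi
Irvatan 'kumhubogi' matches the loan outcome 'kumhubogi', not the inherited 'komhobok' — it skipped the early Irvatan changes, so it was borrowed from Kudene.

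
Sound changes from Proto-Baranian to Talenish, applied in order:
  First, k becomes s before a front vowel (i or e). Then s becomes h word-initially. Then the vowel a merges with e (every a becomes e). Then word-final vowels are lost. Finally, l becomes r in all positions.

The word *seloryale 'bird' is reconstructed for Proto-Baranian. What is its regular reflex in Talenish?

Talenish: start from *seloryale.
  rule 1: no change — seloryale
  rule 2 (debuccalisation): seloryale → heloryale
  rule 3 (vowel merger): heloryale → heloryele
  rule 4 (apocope): heloryele → heloryel
  rule 5 (unconditioned shift): heloryel → heroryer
  ⇒ Talenish heroryer

heroryer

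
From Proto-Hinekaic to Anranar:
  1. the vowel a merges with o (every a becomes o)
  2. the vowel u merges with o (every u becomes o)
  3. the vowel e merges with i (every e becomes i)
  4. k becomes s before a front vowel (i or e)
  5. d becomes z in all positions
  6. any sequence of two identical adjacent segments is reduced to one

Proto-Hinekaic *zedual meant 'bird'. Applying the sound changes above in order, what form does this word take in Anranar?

zizol

Anranar: *zedual > zeduol > zedool > zidool > zizool > zizol  (by vowel merger, vowel merger, vowel merger, unconditioned shift, degemination)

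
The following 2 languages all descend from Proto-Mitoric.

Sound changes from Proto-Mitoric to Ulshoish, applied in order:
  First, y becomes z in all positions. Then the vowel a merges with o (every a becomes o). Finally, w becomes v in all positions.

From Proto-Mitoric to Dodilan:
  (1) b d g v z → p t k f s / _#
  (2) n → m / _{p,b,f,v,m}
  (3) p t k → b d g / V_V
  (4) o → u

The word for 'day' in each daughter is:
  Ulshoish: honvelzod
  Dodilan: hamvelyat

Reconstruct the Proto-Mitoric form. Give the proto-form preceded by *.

*hanvelyad

Position 3: Ulshoish has n, Dodilan has m. Ulshoish preserves n here (none of its changes turn any other segment into n), so the proto-segment is *n.
Position 8: Ulshoish has o, Dodilan has a. Dodilan preserves a here (none of its changes turn any other segment into a), so the proto-segment is *a.
Continuing position by position gives *hanvelyad; check it forward:
Ulshoish: *hanvelyad
  hanvelyad → hanvelzad   [unconditioned shift]
  hanvelzad → honvelzod   [vowel merger]
  honvelzod (rule 3 does not apply)
  giving Ulshoish honvelzod.
Dodilan: start from *hanvelyad.
  rule 1 (final devoicing): hanvelyad → hanvelyat
  rule 2 (nasal place assimilation): hanvelyat → hamvelyat
  rule 3: no change — hamvelyat
  rule 4: no change — hamvelyat
  ⇒ Dodilan hamvelyat
*hanvelyad is the unique common source.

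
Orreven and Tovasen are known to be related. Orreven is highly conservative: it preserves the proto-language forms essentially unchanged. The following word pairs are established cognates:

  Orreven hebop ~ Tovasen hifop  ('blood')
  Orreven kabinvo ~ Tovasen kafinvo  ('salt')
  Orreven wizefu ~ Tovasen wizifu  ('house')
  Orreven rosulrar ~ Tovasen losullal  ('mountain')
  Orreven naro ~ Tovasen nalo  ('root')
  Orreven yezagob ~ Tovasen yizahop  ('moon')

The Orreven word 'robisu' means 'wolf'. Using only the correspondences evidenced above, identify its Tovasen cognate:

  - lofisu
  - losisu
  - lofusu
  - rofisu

rosulrar ~ losullal — Orreven r corresponds to Tovasen l word-initially before a back vowel.
kabinvo ~ kafinvo — Orreven b corresponds to Tovasen f between vowels (before a front vowel).
Applying these to Orreven 'robisu':
  robisu → lobisu   (r→l word-initially before a back vowel)
  lobisu → lofisu   (b→f between vowels (before a front vowel))
So the Tovasen cognate is 'lofisu'.

lofisu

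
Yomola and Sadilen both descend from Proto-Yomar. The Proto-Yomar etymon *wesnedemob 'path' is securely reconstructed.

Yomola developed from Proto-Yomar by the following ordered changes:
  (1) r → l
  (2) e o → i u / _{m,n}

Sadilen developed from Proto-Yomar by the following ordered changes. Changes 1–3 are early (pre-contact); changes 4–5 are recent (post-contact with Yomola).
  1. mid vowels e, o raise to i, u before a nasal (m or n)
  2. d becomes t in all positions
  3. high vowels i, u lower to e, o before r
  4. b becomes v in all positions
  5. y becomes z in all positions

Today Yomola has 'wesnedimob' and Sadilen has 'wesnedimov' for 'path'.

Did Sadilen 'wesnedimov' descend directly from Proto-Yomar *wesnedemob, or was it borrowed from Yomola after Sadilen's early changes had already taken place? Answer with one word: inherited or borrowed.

borrowed

If inherited, *wesnedemob would pass through all of Sadilen's changes:
Sadilen: *wesnedemob > wesnedimob > wesnetimob > wesnetimov  (by pre-nasal raising, unconditioned shift, unconditioned shift)
If borrowed from Yomola 'wesnedimob' after the early changes, it would undergo only the recent ones:
  rule 4 (unconditioned shift): wesnedimob → wesnedimov
  rule 5 (unconditioned shift): no change (wesnedimov)
  ⇒ as a loan: wesnedimov
Sadilen 'wesnedimov' matches the loan outcome 'wesnedimov', not the inherited 'wesnetimov' — it skipped the early Sadilen changes, so it was borrowed from Yomola.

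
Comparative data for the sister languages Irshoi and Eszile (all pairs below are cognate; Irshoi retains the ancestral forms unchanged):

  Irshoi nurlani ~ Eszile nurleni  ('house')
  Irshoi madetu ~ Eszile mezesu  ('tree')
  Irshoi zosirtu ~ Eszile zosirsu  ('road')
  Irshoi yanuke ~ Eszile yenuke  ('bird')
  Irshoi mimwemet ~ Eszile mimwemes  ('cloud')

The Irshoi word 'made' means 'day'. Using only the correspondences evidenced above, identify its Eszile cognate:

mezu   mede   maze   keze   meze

meze

madetu ~ mezesu — Irshoi a corresponds to Eszile e after a consonant, before a consonant other than r, m, n, p, b, f, v.
madetu ~ mezesu — Irshoi d corresponds to Eszile z between vowels (before a front vowel).
Applying these to Irshoi 'made':
  made → mede   (a→e after a consonant, before a consonant other than r, m, n, p, b, f, v)
  mede → meze   (d→z between vowels (before a front vowel))
So the Eszile cognate is 'meze'.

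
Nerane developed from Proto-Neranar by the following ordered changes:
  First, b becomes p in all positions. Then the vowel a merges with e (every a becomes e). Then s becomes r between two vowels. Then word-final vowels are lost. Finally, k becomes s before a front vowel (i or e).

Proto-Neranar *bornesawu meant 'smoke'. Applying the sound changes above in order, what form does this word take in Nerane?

Nerane: *bornesawu > pornesawu > pornesewu > pornerewu > pornerew  (by unconditioned shift, vowel merger, rhotacism, apocope)

pornerew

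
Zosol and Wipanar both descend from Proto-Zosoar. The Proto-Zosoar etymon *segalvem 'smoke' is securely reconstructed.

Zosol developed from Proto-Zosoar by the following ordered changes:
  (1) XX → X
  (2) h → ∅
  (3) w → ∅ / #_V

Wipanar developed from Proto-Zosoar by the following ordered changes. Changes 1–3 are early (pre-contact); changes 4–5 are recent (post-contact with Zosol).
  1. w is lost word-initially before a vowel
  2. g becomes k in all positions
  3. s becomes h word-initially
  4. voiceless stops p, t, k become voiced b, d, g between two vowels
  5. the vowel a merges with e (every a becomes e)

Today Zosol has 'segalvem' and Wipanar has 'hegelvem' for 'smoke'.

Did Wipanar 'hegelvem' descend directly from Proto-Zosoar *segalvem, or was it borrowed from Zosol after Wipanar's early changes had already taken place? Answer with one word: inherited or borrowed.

inherited

If inherited, *segalvem would pass through all of Wipanar's changes:
Wipanar: start from *segalvem.
  rule 1: no change — segalvem
  rule 2 (unconditioned shift): segalvem → sekalvem
  rule 3 (debuccalisation): sekalvem → hekalvem
  rule 4 (intervocalic voicing): hekalvem → hegalvem
  rule 5 (vowel merger): hegalvem → hegelvem
  ⇒ Wipanar hegelvem
If borrowed from Zosol 'segalvem' after the early changes, it would undergo only the recent ones:
  rule 4 (intervocalic voicing): no change (segalvem)
  rule 5 (vowel merger): segalvem → segelvem
  ⇒ as a loan: segelvem
Wipanar 'hegelvem' matches the inherited outcome exactly, so it is an inherited cognate, not a loan.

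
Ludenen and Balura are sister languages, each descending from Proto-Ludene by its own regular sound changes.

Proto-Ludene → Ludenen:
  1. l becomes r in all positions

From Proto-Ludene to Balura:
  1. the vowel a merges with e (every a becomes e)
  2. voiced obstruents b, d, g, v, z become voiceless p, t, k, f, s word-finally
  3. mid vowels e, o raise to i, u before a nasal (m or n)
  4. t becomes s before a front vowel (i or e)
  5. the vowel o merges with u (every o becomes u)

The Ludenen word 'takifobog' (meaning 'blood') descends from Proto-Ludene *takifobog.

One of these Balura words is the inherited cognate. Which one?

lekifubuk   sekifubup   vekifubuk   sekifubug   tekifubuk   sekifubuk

Balura: *takifobog > tekifobog > tekifobok > sekifobok > sekifubuk  (by vowel merger, final devoicing, palatalisation, vowel merger)
Among the options, 'sekifubuk' alone shows every Balura change applied in order.

sekifubuk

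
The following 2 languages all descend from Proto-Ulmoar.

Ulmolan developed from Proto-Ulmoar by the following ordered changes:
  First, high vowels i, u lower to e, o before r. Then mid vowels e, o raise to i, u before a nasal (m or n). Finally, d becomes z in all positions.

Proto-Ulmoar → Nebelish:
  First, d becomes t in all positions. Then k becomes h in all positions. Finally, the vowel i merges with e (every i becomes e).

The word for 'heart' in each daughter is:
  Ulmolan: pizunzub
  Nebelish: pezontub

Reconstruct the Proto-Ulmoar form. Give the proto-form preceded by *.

*pizondub

Position 4: Ulmolan has u, Nebelish has o. Nebelish preserves o here (none of its changes turn any other segment into o), so the proto-segment is *o.
Position 6: Ulmolan has z, Nebelish has t. Taking the neighbouring segments as reconstructed: Ulmolan z could go back to *d or *z; Nebelish t could go back to *t or *d — the one source consistent with every daughter is *d.
Position 2: Ulmolan has i, Nebelish has e. Taking the neighbouring segments as reconstructed: Ulmolan i can only go back to *i; Nebelish e could go back to *e or *i — the one source consistent with every daughter is *i.
Verify the candidate proto-form against each daughter:
Ulmolan: *pizondub
  pizondub (rule 1 does not apply)
  pizondub → pizundub   [pre-nasal raising]
  pizundub → pizunzub   [unconditioned shift]
  giving Ulmolan pizunzub.
Nebelish: *pizondub > pizontub > pezontub  (by unconditioned shift, vowel merger)
*pizondub is the unique common source.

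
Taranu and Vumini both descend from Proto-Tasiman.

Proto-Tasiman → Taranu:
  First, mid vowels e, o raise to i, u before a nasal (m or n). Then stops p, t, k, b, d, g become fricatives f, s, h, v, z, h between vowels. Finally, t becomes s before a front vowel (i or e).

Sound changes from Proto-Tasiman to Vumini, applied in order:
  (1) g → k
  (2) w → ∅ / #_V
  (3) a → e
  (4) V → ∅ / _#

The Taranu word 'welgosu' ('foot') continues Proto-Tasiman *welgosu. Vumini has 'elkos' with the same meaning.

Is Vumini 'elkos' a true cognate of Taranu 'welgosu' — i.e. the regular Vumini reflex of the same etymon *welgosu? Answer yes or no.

yes

Derive the expected Vumini reflex of *welgosu:
Vumini: *welgosu > welkosu > elkosu > elkos  (by unconditioned shift, glide loss, apocope)
Vumini 'elkos' matches the regular reflex exactly, so the pair is cognate.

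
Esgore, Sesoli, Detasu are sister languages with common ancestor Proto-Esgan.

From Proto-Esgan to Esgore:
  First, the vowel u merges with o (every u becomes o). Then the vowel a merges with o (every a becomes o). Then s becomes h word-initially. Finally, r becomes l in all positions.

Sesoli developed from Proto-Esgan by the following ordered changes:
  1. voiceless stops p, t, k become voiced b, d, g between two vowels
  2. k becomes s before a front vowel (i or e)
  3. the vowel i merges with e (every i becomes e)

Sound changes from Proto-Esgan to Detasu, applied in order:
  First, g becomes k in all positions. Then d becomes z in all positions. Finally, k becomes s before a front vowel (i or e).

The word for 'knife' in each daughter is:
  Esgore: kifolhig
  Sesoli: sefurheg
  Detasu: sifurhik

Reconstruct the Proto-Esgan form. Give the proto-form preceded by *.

*kifurhig

Position 8: Esgore has g, Sesoli has g, Detasu has k. Esgore preserves g here (none of its changes turn any other segment into g), so the proto-segment is *g.
Position 4: Esgore has o, Sesoli has u, Detasu has u. Sesoli preserves u here (none of its changes turn any other segment into u), so the proto-segment is *u.
Position 2: Esgore has i, Sesoli has e, Detasu has i. Esgore preserves i here (none of its changes turn any other segment into i), so the proto-segment is *i.
This points to *kifurhig. Verify forward in each daughter:
Esgore: start from *kifurhig.
  rule 1 (vowel merger): kifurhig → kiforhig
  rule 2: no change — kiforhig
  rule 3: no change — kiforhig
  rule 4 (unconditioned shift): kiforhig → kifolhig
  ⇒ Esgore kifolhig
Sesoli: *kifurhig > sifurhig > sefurheg  (by palatalisation, vowel merger)
Detasu: *kifurhig
  kifurhig → kifurhik   [unconditioned shift]
  kifurhik (rule 2 does not apply)
  kifurhik → sifurhik   [palatalisation]
  giving Detasu sifurhik.
No other proto-form is consistent with every reflex, so the reconstruction is *kifurhig.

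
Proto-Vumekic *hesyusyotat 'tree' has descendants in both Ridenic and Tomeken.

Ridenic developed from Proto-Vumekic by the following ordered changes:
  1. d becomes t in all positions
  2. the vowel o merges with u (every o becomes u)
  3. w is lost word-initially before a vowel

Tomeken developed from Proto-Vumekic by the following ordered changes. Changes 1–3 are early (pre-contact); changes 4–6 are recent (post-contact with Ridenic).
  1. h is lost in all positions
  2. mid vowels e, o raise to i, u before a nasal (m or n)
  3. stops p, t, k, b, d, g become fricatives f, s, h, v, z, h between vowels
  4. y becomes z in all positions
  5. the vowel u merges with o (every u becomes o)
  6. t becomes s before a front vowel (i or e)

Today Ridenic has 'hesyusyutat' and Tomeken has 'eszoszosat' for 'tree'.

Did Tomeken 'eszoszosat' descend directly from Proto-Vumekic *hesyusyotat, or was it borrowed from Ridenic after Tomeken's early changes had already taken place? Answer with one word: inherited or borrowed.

If inherited, *hesyusyotat would pass through all of Tomeken's changes:
Tomeken: *hesyusyotat > esyusyotat > esyusyosat > eszuszosat > eszoszosat  (by h-loss, intervocalic lenition, unconditioned shift, vowel merger)
If borrowed from Ridenic 'hesyusyutat' after the early changes, it would undergo only the recent ones:
  rule 4 (unconditioned shift): hesyusyutat → heszuszutat
  rule 5 (vowel merger): heszuszutat → heszoszotat
  rule 6 (palatalisation): no change (heszoszotat)
  ⇒ as a loan: heszoszotat
Tomeken 'eszoszosat' matches the inherited outcome exactly, so it is an inherited cognate, not a loan.

inherited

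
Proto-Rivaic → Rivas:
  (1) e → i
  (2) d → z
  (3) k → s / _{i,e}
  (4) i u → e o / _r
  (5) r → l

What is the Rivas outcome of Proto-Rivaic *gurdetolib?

Rivas: start from *gurdetolib.
  rule 1 (vowel merger): gurdetolib → gurditolib
  rule 2 (unconditioned shift): gurditolib → gurzitolib
  rule 3: no change — gurzitolib
  rule 4 (pre-rhotic lowering): gurzitolib → gorzitolib
  rule 5 (unconditioned shift): gorzitolib → golzitolib
  ⇒ Rivas golzitolib

golzitolib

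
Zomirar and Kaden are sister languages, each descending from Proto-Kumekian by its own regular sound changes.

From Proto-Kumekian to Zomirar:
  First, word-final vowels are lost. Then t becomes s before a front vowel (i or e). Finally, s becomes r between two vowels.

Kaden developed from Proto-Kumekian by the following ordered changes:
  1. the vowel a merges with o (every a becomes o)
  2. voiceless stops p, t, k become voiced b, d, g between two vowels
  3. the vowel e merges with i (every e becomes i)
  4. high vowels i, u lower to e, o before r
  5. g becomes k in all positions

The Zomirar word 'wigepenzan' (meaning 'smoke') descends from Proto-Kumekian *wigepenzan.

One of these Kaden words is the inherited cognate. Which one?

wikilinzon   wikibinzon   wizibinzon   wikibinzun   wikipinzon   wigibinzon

wikibinzon

Kaden: *wigepenzan
  wigepenzan → wigepenzon   [vowel merger]
  wigepenzon → wigebenzon   [intervocalic voicing]
  wigebenzon → wigibinzon   [vowel merger]
  wigibinzon (rule 4 does not apply)
  wigibinzon → wikibinzon   [unconditioned shift]
  giving Kaden wikibinzon.
Among the options, 'wikibinzon' alone shows every Kaden change applied in order.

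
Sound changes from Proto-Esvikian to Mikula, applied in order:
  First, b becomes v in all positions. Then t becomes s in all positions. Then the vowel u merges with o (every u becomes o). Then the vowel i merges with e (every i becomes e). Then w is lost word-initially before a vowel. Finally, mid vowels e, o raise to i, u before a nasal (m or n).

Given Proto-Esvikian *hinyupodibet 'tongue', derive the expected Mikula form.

hinyopodeves

Mikula: *hinyupodibet
  hinyupodibet → hinyupodivet   [unconditioned shift]
  hinyupodivet → hinyupodives   [unconditioned shift]
  hinyupodives → hinyopodives   [vowel merger]
  hinyopodives → henyopodeves   [vowel merger]
  henyopodeves (rule 5 does not apply)
  henyopodeves → hinyopodeves   [pre-nasal raising]
  giving Mikula hinyopodeves.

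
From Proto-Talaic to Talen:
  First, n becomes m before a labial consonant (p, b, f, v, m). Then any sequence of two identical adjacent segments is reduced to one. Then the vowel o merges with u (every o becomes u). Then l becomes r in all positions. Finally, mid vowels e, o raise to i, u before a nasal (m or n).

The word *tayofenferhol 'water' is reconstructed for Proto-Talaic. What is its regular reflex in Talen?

tayufimferhur

Talen: start from *tayofenferhol.
  rule 1 (nasal place assimilation): tayofenferhol → tayofemferhol
  rule 2: no change — tayofemferhol
  rule 3 (vowel merger): tayofemferhol → tayufemferhul
  rule 4 (unconditioned shift): tayufemferhul → tayufemferhur
  rule 5 (pre-nasal raising): tayufemferhur → tayufimferhur
  ⇒ Talen tayufimferhur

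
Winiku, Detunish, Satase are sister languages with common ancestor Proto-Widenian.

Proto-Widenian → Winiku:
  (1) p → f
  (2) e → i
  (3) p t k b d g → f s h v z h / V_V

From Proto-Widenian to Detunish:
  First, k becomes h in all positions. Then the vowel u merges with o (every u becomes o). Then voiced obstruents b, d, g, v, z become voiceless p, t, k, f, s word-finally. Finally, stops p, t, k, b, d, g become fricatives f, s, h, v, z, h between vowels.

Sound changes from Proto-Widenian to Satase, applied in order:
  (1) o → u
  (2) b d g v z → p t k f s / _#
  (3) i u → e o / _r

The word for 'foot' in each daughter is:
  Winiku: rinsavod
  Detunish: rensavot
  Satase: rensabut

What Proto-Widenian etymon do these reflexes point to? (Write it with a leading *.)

Position 2: Winiku has i, Detunish has e, Satase has e. Detunish preserves e here (none of its changes turn any other segment into e), so the proto-segment is *e.
Position 8: Winiku has d, Detunish has t, Satase has t. Winiku preserves d here (none of its changes turn any other segment into d), so the proto-segment is *d.
Verify the candidate proto-form against each daughter:
Winiku: *rensabod > rinsabod > rinsavod  (by vowel merger, intervocalic lenition)
Detunish: start from *rensabod.
  rule 1: no change — rensabod
  rule 2: no change — rensabod
  rule 3 (final devoicing): rensabod → rensabot
  rule 4 (intervocalic lenition): rensabot → rensavot
  ⇒ Detunish rensavot
Satase: start from *rensabod.
  rule 1 (vowel merger): rensabod → rensabud
  rule 2 (final devoicing): rensabud → rensabut
  rule 3: no change — rensabut
  ⇒ Satase rensabut
No other proto-form is consistent with every reflex, so the reconstruction is *rensabod.

*rensabod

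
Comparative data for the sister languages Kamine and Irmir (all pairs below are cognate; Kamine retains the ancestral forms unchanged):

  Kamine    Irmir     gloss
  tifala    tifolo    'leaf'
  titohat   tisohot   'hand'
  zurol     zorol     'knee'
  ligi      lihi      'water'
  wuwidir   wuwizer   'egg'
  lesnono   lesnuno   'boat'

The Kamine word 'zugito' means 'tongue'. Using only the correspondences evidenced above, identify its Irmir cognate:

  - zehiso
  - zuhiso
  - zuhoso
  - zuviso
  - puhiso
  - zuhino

zuhiso

ligi ~ lihi — Kamine g corresponds to Irmir h between vowels (before a front vowel).
titohat ~ tisohot — Kamine t corresponds to Irmir s between vowels (before a back vowel).
Applying these to Kamine 'zugito':
  zugito → zuhito   (g→h between vowels (before a front vowel))
  zuhito → zuhiso   (t→s between vowels (before a back vowel))
So the Irmir cognate is 'zuhiso'.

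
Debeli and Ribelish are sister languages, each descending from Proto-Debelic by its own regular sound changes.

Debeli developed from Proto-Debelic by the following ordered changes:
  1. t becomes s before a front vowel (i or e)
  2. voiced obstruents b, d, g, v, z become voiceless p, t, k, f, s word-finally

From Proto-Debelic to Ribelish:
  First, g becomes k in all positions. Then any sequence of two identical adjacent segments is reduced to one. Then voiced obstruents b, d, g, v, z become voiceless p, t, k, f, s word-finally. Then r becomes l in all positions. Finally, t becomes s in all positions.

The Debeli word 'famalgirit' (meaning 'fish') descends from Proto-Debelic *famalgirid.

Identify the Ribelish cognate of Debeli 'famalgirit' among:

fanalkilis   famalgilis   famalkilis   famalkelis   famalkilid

Ribelish: *famalgirid > famalkirid > famalkirit > famalkilit > famalkilis  (by unconditioned shift, final devoicing, unconditioned shift, unconditioned shift)

famalkilis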